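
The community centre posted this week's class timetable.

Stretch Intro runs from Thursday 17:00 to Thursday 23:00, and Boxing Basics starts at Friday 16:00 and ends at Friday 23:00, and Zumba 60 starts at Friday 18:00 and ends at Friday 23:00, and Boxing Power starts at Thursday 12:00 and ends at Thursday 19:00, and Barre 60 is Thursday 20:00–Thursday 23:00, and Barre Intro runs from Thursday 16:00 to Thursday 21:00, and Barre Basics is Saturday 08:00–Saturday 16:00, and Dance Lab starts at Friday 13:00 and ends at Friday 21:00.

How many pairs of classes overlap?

Check each pair: they overlap iff neither finishes before the other starts.
Sorted by start: Boxing Power, Barre Intro, Stretch Intro, Barre 60, Dance Lab, Boxing Basics, Zumba 60, Barre Basics.
Barre Intro starts before Boxing Power ends → Boxing Power and Barre Intro overlap.
Stretch Intro starts before Boxing Power ends → Boxing Power and Stretch Intro overlap.
Barre 60 starts after Boxing Power ends — done with Boxing Power.
Stretch Intro starts before Barre Intro ends → Barre Intro and Stretch Intro overlap.
Barre 60 starts before Barre Intro ends → Barre Intro and Barre 60 overlap.
Dance Lab starts after Barre Intro ends — done with Barre Intro.
Barre 60 starts before Stretch Intro ends → Stretch Intro and Barre 60 overlap.
Dance Lab starts after Stretch Intro ends — done with Stretch Intro.
Dance Lab starts after Barre 60 ends — done with Barre 60.
Boxing Basics starts before Dance Lab ends → Dance Lab and Boxing Basics overlap.
Zumba 60 starts before Dance Lab ends → Dance Lab and Zumba 60 overlap.
Barre Basics starts after Dance Lab ends.
Zumba 60 starts before Boxing Basics ends → Boxing Basics and Zumba 60 overlap.
Barre Basics starts after Boxing Basics ends.
Barre Basics starts after Zumba 60 ends.
Overlapping pairs: Barre 60 & Barre Intro, Barre 60 & Stretch Intro, Barre Intro & Boxing Power, Barre Intro & Stretch Intro, Boxing Basics & Dance Lab, Boxing Basics & Zumba 60, Boxing Power & Stretch Intro, Dance Lab & Zumba 60 — 8 in total.

8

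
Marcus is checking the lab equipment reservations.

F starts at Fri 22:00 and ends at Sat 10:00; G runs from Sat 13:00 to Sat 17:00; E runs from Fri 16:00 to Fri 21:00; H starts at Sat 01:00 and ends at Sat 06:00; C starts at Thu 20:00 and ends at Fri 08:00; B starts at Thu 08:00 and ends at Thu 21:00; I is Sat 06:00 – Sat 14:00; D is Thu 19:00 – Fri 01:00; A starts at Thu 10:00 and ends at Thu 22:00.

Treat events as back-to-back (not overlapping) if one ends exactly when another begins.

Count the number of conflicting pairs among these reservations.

9

Sorted by start: B, A, D, C, E, F, H, I, G.
A starts before B ends → B and A overlap.
D starts before B ends → B and D overlap.
C starts before B ends → B and C overlap.
E starts after B ends, so nothing later overlaps B either.
D starts before A ends → A and D overlap.
C starts before A ends → A and C overlap.
E starts after A ends, so nothing later overlaps A either.
C starts before D ends → D and C overlap.
E starts after D ends, so nothing later overlaps D either.
E starts after C ends, so nothing later overlaps C either.
F starts after E ends, so nothing later overlaps E either.
H starts before F ends → F and H overlap.
I starts before F ends → F and I overlap.
G starts after F ends.
I starts exactly when H ends (back-to-back, no overlap), so nothing later overlaps H either.
G starts before I ends → I and G overlap.
Overlapping pairs: A & B, A & C, A & D, B & C, B & D, C & D, F & H, F & I, G & I — 9 in total.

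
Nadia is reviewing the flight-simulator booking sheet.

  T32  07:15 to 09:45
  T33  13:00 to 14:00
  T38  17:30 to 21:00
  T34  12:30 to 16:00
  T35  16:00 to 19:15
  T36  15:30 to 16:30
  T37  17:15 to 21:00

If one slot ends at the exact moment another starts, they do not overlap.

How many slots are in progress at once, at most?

3

Sort all start/end points and keep a running count:
07:15 start T32 → 1
09:45 end T32 → 0
12:30 start T34 → 1
13:00 start T33 → 2
14:00 end T33 → 1
15:30 start T36 → 2
16:00 end T34 → 1
16:00 start T35 → 2
16:30 end T36 → 1
17:15 start T37 → 2
17:30 start T38 → 3
19:15 end T35 → 2
21:00 end T37 → 1
21:00 end T38 → 0
Peak is 3, at 17:30 (T35, T37, T38).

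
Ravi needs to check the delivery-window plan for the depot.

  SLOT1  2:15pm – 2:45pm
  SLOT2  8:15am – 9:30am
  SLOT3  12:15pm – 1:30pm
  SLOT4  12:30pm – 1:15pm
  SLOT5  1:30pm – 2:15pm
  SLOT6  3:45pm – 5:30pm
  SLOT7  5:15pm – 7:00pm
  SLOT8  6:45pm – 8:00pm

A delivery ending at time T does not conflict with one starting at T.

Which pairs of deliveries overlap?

Sorted by start: SLOT2, SLOT3, SLOT4, SLOT5, SLOT1, SLOT6, SLOT7, SLOT8.
SLOT3 starts after SLOT2 ends — done with SLOT2.
SLOT4 starts before SLOT3 ends → SLOT3 and SLOT4 overlap.
SLOT5 starts exactly when SLOT3 ends (back-to-back, no overlap) — done with SLOT3.
SLOT5 starts after SLOT4 ends — done with SLOT4.
SLOT1 starts exactly when SLOT5 ends (back-to-back, no overlap) — done with SLOT5.
SLOT6 starts after SLOT1 ends — done with SLOT1.
SLOT7 starts before SLOT6 ends → SLOT6 and SLOT7 overlap.
SLOT8 starts after SLOT6 ends.
SLOT8 starts before SLOT7 ends → SLOT7 and SLOT8 overlap.

SLOT3 & SLOT4, SLOT6 & SLOT7, SLOT7 & SLOT8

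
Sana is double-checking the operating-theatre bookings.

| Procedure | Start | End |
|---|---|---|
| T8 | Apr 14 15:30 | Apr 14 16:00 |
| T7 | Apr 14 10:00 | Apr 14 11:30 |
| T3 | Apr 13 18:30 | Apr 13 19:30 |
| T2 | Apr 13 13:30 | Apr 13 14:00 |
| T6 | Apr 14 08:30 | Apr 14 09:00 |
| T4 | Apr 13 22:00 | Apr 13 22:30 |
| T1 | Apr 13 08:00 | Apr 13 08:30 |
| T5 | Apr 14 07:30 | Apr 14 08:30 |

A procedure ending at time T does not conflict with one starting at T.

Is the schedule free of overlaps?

Sorted by start: T1, T2, T3, T4, T5, T6, T7, T8.
T2 starts after T1 ends; T1 is clear from here.
T3 starts after T2 ends; T2 is clear from here.
T4 starts after T3 ends; T3 is clear from here.
T5 starts after T4 ends; T4 is clear from here.
T6 starts exactly when T5 ends (back-to-back, no overlap); T5 is clear from here.
T7 starts after T6 ends; T6 is clear from here.
T8 starts after T7 ends.
Every pair is clear; the schedule has no overlaps.

Yes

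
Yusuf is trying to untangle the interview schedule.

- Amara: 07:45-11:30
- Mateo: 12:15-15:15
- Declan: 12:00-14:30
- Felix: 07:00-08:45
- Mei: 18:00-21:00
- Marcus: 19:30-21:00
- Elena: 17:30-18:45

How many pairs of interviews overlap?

4

Two intervals overlap when each starts before the other ends.
Sorted by start: Felix, Amara, Declan, Mateo, Elena, Mei, Marcus.
Amara starts before Felix ends → Felix and Amara overlap.
Declan starts after Felix ends, so Felix has no further overlaps.
Declan starts after Amara ends, so Amara has no further overlaps.
Mateo starts before Declan ends → Declan and Mateo overlap.
Elena starts after Declan ends, so Declan has no further overlaps.
Elena starts after Mateo ends, so Mateo has no further overlaps.
Mei starts before Elena ends → Elena and Mei overlap.
Marcus starts after Elena ends.
Marcus starts before Mei ends → Mei and Marcus overlap.
Overlapping pairs: Amara & Felix, Declan & Mateo, Elena & Mei, Marcus & Mei — 4 in total.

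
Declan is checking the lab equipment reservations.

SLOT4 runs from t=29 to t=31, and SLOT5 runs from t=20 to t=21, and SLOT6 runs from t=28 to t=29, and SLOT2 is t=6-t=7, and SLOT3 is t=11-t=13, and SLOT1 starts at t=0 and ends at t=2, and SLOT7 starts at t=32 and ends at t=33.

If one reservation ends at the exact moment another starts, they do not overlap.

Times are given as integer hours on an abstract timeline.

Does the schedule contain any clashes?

Check each pair: they overlap iff neither finishes before the other starts.
Sorted by start: SLOT1, SLOT2, SLOT3, SLOT5, SLOT6, SLOT4, SLOT7.
SLOT2 starts after SLOT1 ends, so SLOT1 has no further overlaps.
SLOT3 starts after SLOT2 ends, so SLOT2 has no further overlaps.
SLOT5 starts after SLOT3 ends, so SLOT3 has no further overlaps.
SLOT6 starts after SLOT5 ends, so SLOT5 has no further overlaps.
SLOT4 starts exactly when SLOT6 ends (back-to-back, no overlap), so SLOT6 has no further overlaps.
SLOT7 starts after SLOT4 ends.
Every pair is clear; the schedule has no overlaps.

No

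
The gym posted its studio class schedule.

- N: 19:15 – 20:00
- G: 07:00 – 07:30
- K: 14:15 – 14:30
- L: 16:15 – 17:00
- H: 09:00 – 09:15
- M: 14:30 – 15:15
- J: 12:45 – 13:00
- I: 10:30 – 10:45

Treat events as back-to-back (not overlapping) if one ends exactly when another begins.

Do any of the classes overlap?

Sorted by start: G, H, I, J, K, M, L, N.
H starts after G ends, so G has no further overlaps.
I starts after H ends, so H has no further overlaps.
J starts after I ends, so I has no further overlaps.
K starts after J ends, so J has no further overlaps.
M starts exactly when K ends (back-to-back, no overlap), so K has no further overlaps.
L starts after M ends, so M has no further overlaps.
N starts after L ends.
Every pair is clear; the schedule has no overlaps.

No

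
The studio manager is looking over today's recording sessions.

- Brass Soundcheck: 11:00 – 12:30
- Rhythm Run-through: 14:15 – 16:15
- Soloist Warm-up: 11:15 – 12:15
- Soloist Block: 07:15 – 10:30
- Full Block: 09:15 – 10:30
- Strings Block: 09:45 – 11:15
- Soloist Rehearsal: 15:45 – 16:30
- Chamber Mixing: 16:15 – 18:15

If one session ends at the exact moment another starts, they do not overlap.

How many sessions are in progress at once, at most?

Sort all start/end points and keep a running count:
07:15 start Soloist Block → 1
09:15 start Full Block → 2
09:45 start Strings Block → 3
10:30 end Full Block → 2
10:30 end Soloist Block → 1
11:00 start Brass Soundcheck → 2
11:15 end Strings Block → 1
11:15 start Soloist Warm-up → 2
12:15 end Soloist Warm-up → 1
12:30 end Brass Soundcheck → 0
14:15 start Rhythm Run-through → 1
15:45 start Soloist Rehearsal → 2
16:15 end Rhythm Run-through → 1
16:15 start Chamber Mixing → 2
16:30 end Soloist Rehearsal → 1
18:15 end Chamber Mixing → 0
Peak is 3, at 09:45 (Full Block, Soloist Block, Strings Block).

3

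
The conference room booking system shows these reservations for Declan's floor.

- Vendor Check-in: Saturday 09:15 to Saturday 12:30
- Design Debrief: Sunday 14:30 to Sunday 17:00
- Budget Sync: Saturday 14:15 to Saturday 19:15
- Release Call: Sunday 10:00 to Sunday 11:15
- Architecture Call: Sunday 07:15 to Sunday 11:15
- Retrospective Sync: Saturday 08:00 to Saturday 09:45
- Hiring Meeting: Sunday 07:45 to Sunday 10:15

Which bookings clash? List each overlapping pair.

Architecture Call & Hiring Meeting, Architecture Call & Release Call, Hiring Meeting & Release Call, Retrospective Sync & Vendor Check-in

Sorted by start: Retrospective Sync, Vendor Check-in, Budget Sync, Architecture Call, Hiring Meeting, Release Call, Design Debrief.
Vendor Check-in starts before Retrospective Sync ends → Retrospective Sync and Vendor Check-in overlap.
Budget Sync starts after Retrospective Sync ends, so Retrospective Sync has no further overlaps.
Budget Sync starts after Vendor Check-in ends, so Vendor Check-in has no further overlaps.
Architecture Call starts after Budget Sync ends, so Budget Sync has no further overlaps.
Hiring Meeting starts before Architecture Call ends → Architecture Call and Hiring Meeting overlap.
Release Call starts before Architecture Call ends → Architecture Call and Release Call overlap.
Design Debrief starts after Architecture Call ends.
Release Call starts before Hiring Meeting ends → Hiring Meeting and Release Call overlap.
Design Debrief starts after Hiring Meeting ends.
Design Debrief starts after Release Call ends.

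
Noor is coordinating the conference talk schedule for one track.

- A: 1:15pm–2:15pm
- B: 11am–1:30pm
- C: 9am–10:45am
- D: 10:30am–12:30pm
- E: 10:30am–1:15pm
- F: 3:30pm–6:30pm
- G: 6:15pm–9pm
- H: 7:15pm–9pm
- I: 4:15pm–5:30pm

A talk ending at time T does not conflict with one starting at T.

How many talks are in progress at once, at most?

Sort all start/end points and keep a running count:
9am start C → 1
10:30am start D → 2
10:30am start E → 3
10:45am end C → 2
11am start B → 3
12:30pm end D → 2
1:15pm end E → 1
1:15pm start A → 2
1:30pm end B → 1
2:15pm end A → 0
3:30pm start F → 1
4:15pm start I → 2
5:30pm end I → 1
6:15pm start G → 2
6:30pm end F → 1
7:15pm start H → 2
9pm end G → 1
9pm end H → 0
Peak is 3, at 10:30am (C, D, E).

3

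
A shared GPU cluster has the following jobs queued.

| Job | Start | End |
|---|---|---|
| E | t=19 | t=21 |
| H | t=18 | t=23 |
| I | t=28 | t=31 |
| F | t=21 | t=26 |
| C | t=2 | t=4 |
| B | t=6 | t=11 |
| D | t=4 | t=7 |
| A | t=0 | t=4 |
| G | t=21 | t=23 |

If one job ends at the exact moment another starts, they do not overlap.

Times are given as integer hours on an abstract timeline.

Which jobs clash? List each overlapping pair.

Sorted by start: A, C, D, B, H, E, F, G, I.
C starts before A ends → A and C overlap.
D starts exactly when A ends (back-to-back, no overlap), so nothing later overlaps A either.
D starts exactly when C ends (back-to-back, no overlap), so nothing later overlaps C either.
B starts before D ends → D and B overlap.
H starts after D ends, so nothing later overlaps D either.
H starts after B ends, so nothing later overlaps B either.
E starts before H ends → H and E overlap.
F starts before H ends → H and F overlap.
G starts before H ends → H and G overlap.
I starts after H ends.
F starts exactly when E ends (back-to-back, no overlap), so nothing later overlaps E either.
G starts before F ends → F and G overlap.
I starts after F ends.
I starts after G ends.

A & C, B & D, E & H, F & G, F & H, G & H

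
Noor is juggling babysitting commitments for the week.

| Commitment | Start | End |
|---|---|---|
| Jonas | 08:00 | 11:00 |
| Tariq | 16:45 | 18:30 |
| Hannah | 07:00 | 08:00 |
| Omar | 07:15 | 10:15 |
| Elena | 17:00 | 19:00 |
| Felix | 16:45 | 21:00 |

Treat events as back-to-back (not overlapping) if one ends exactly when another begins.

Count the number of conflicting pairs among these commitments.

5

Sorted by start: Hannah, Omar, Jonas, Tariq, Felix, Elena.
Omar starts before Hannah ends → Hannah and Omar overlap.
Jonas starts exactly when Hannah ends (back-to-back, no overlap), so Hannah has no further overlaps.
Jonas starts before Omar ends → Omar and Jonas overlap.
Tariq starts after Omar ends, so Omar has no further overlaps.
Tariq starts after Jonas ends, so Jonas has no further overlaps.
Felix starts before Tariq ends → Tariq and Felix overlap.
Elena starts before Tariq ends → Tariq and Elena overlap.
Elena starts before Felix ends → Felix and Elena overlap.
Overlapping pairs: Elena & Felix, Elena & Tariq, Felix & Tariq, Hannah & Omar, Jonas & Omar — 5 in total.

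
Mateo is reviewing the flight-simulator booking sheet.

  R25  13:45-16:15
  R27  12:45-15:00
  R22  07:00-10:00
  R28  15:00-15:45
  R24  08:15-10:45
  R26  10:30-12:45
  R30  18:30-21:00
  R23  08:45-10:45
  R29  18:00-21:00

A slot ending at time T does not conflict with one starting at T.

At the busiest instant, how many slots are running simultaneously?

Sort all start/end points and keep a running count:
07:00 start R22 → 1
08:15 start R24 → 2
08:45 start R23 → 3
10:00 end R22 → 2
10:30 start R26 → 3
10:45 end R23 → 2
10:45 end R24 → 1
12:45 end R26 → 0
12:45 start R27 → 1
13:45 start R25 → 2
15:00 end R27 → 1
15:00 start R28 → 2
15:45 end R28 → 1
16:15 end R25 → 0
18:00 start R29 → 1
18:30 start R30 → 2
21:00 end R29 → 1
21:00 end R30 → 0
Peak is 3, at 08:45 (R22, R23, R24).

3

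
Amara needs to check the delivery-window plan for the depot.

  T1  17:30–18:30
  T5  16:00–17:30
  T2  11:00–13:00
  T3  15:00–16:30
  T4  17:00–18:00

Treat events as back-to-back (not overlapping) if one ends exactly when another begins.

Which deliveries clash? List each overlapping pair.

Sorted by start: T2, T3, T5, T4, T1.
T3 starts after T2 ends; T2 is clear from here.
T5 starts before T3 ends → T3 and T5 overlap.
T4 starts after T3 ends; T3 is clear from here.
T4 starts before T5 ends → T5 and T4 overlap.
T1 starts exactly when T5 ends (back-to-back, no overlap).
T1 starts before T4 ends → T4 and T1 overlap.

T1 & T4, T3 & T5, T4 & T5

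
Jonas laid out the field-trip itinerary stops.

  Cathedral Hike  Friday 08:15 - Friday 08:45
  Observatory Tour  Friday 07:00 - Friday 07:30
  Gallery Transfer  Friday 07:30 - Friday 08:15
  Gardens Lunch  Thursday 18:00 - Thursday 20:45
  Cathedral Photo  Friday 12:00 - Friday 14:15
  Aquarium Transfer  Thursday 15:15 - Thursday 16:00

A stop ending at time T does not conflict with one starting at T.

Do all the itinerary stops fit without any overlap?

Check each pair: they overlap iff neither finishes before the other starts.
Sorted by start: Aquarium Transfer, Gardens Lunch, Observatory Tour, Gallery Transfer, Cathedral Hike, Cathedral Photo.
Gardens Lunch starts after Aquarium Transfer ends, so Aquarium Transfer has no further overlaps.
Observatory Tour starts after Gardens Lunch ends, so Gardens Lunch has no further overlaps.
Gallery Transfer starts exactly when Observatory Tour ends (back-to-back, no overlap), so Observatory Tour has no further overlaps.
Cathedral Hike starts exactly when Gallery Transfer ends (back-to-back, no overlap), so Gallery Transfer has no further overlaps.
Cathedral Photo starts after Cathedral Hike ends.
Every pair is clear; the schedule has no overlaps.

Yes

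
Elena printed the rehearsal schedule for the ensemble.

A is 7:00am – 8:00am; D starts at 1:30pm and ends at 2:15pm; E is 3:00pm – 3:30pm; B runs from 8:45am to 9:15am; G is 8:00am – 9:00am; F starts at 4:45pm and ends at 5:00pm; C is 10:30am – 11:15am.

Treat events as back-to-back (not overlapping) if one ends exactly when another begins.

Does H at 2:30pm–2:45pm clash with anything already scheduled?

No — it doesn't clash with anything

A: ends 8:00am at or before H starts 2:30pm → clear.
G: ends 9:00am at or before H starts 2:30pm → clear.
B: ends 9:15am at or before H starts 2:30pm → clear.
C: ends 11:15am at or before H starts 2:30pm → clear.
D: ends 2:15pm at or before H starts 2:30pm → clear.
E: starts 3:00pm at or after H ends 2:45pm → clear.
F: starts 4:45pm at or after H ends 2:45pm → clear.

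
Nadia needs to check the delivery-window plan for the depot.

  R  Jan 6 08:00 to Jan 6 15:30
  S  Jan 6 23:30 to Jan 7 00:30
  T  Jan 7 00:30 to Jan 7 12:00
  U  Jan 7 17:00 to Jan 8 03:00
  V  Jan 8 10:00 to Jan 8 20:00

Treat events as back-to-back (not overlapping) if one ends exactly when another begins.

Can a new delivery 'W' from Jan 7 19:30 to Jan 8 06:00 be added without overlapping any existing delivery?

R: ends Jan 6 15:30 at or before W starts Jan 7 19:30 → clear.
S: ends Jan 7 00:30 at or before W starts Jan 7 19:30 → clear.
T: ends Jan 7 12:00 at or before W starts Jan 7 19:30 → clear.
U: starts Jan 7 17:00 before W ends Jan 8 06:00, and ends Jan 8 03:00 after W starts Jan 7 19:30 → overlap.
V: starts Jan 8 10:00 at or after W ends Jan 8 06:00 → clear.
W overlaps U.

No — it overlaps U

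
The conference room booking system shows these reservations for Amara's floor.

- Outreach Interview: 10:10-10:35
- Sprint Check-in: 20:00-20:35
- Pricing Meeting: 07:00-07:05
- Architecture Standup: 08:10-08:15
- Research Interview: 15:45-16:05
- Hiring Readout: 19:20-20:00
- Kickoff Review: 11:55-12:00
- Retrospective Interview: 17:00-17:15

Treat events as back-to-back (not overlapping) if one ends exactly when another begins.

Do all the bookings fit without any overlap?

Yes

Sorted by start: Pricing Meeting, Architecture Standup, Outreach Interview, Kickoff Review, Research Interview, Retrospective Interview, Hiring Readout, Sprint Check-in.
Architecture Standup starts after Pricing Meeting ends — done with Pricing Meeting.
Outreach Interview starts after Architecture Standup ends — done with Architecture Standup.
Kickoff Review starts after Outreach Interview ends — done with Outreach Interview.
Research Interview starts after Kickoff Review ends — done with Kickoff Review.
Retrospective Interview starts after Research Interview ends — done with Research Interview.
Hiring Readout starts after Retrospective Interview ends — done with Retrospective Interview.
Sprint Check-in starts exactly when Hiring Readout ends (back-to-back, no overlap).
Every pair is clear; the schedule has no overlaps.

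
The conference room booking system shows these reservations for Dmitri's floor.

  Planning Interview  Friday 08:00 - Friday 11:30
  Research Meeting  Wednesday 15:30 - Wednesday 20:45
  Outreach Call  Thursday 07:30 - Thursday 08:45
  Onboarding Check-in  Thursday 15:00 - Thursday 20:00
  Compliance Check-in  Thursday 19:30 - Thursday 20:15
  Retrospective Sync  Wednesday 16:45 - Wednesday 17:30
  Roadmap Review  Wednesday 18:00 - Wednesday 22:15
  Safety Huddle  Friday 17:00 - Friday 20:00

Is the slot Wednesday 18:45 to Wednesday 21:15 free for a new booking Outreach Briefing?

No — it overlaps Research Meeting, Roadmap Review

Research Meeting: starts Wednesday 15:30 before Outreach Briefing ends Wednesday 21:15, and ends Wednesday 20:45 after Outreach Briefing starts Wednesday 18:45 → overlap.
Retrospective Sync: ends Wednesday 17:30 at or before Outreach Briefing starts Wednesday 18:45 → clear.
Roadmap Review: starts Wednesday 18:00 before Outreach Briefing ends Wednesday 21:15, and ends Wednesday 22:15 after Outreach Briefing starts Wednesday 18:45 → overlap.
Outreach Call: starts Thursday 07:30 at or after Outreach Briefing ends Wednesday 21:15 → clear.
Onboarding Check-in: starts Thursday 15:00 at or after Outreach Briefing ends Wednesday 21:15 → clear.
Compliance Check-in: starts Thursday 19:30 at or after Outreach Briefing ends Wednesday 21:15 → clear.
Planning Interview: starts Friday 08:00 at or after Outreach Briefing ends Wednesday 21:15 → clear.
Safety Huddle: starts Friday 17:00 at or after Outreach Briefing ends Wednesday 21:15 → clear.
Outreach Briefing overlaps Research Meeting, Roadmap Review.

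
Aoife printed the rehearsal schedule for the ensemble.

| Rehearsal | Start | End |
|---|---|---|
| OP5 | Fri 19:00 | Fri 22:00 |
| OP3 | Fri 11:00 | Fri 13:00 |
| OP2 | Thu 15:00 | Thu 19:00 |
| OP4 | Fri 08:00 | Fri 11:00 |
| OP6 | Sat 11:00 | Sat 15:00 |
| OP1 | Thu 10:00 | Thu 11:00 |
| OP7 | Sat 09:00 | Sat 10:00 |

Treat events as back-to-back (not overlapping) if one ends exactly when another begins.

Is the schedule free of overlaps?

Yes

Two intervals overlap when each starts before the other ends.
Sorted by start: OP1, OP2, OP4, OP3, OP5, OP7, OP6.
OP2 starts after OP1 ends — done with OP1.
OP4 starts after OP2 ends — done with OP2.
OP3 starts exactly when OP4 ends (back-to-back, no overlap) — done with OP4.
OP5 starts after OP3 ends — done with OP3.
OP7 starts after OP5 ends — done with OP5.
OP6 starts after OP7 ends.
Every pair is clear; the schedule has no overlaps.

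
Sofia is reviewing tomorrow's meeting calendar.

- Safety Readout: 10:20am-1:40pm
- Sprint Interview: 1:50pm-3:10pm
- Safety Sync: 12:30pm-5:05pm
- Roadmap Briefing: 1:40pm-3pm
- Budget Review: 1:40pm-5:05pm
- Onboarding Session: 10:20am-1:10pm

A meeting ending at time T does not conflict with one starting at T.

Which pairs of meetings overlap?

Budget Review & Roadmap Briefing, Budget Review & Safety Sync, Budget Review & Sprint Interview, Onboarding Session & Safety Readout, Onboarding Session & Safety Sync, Roadmap Briefing & Safety Sync, Roadmap Briefing & Sprint Interview, Safety Readout & Safety Sync, Safety Sync & Sprint Interview

Sorted by start: Onboarding Session, Safety Readout, Safety Sync, Roadmap Briefing, Budget Review, Sprint Interview.
Safety Readout starts before Onboarding Session ends → Onboarding Session and Safety Readout overlap.
Safety Sync starts before Onboarding Session ends → Onboarding Session and Safety Sync overlap.
Roadmap Briefing starts after Onboarding Session ends; Onboarding Session is clear from here.
Safety Sync starts before Safety Readout ends → Safety Readout and Safety Sync overlap.
Roadmap Briefing starts exactly when Safety Readout ends (back-to-back, no overlap); Safety Readout is clear from here.
Roadmap Briefing starts before Safety Sync ends → Safety Sync and Roadmap Briefing overlap.
Budget Review starts before Safety Sync ends → Safety Sync and Budget Review overlap.
Sprint Interview starts before Safety Sync ends → Safety Sync and Sprint Interview overlap.
Budget Review starts before Roadmap Briefing ends → Roadmap Briefing and Budget Review overlap.
Sprint Interview starts before Roadmap Briefing ends → Roadmap Briefing and Sprint Interview overlap.
Sprint Interview starts before Budget Review ends → Budget Review and Sprint Interview overlap.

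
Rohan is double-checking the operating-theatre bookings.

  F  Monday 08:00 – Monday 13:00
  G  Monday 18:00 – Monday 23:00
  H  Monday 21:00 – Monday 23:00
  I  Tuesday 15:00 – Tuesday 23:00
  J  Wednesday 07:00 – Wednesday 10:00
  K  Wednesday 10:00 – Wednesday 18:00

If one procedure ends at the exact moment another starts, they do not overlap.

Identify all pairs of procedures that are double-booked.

G & H

Check each pair: they overlap iff neither finishes before the other starts.
Sorted by start: F, G, H, I, J, K.
G starts after F ends, so F has no further overlaps.
H starts before G ends → G and H overlap.
I starts after G ends, so G has no further overlaps.
I starts after H ends, so H has no further overlaps.
J starts after I ends, so I has no further overlaps.
K starts exactly when J ends (back-to-back, no overlap).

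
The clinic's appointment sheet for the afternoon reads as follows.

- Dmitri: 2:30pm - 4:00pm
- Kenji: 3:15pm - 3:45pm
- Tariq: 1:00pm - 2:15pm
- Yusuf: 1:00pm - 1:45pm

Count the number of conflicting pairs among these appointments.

Sorted by start: Tariq, Yusuf, Dmitri, Kenji.
Yusuf starts before Tariq ends → Tariq and Yusuf overlap.
Dmitri starts after Tariq ends, so Tariq has no further overlaps.
Dmitri starts after Yusuf ends, so Yusuf has no further overlaps.
Kenji starts before Dmitri ends → Dmitri and Kenji overlap.
Overlapping pairs: Dmitri & Kenji, Tariq & Yusuf — 2 in total.

2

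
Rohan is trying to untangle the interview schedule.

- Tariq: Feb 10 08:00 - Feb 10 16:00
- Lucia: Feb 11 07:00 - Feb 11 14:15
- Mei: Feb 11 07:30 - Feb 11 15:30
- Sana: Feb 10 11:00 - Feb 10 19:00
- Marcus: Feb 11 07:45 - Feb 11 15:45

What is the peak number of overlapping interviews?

Sort all start/end points and keep a running count:
Feb 10 08:00 start Tariq → 1
Feb 10 11:00 start Sana → 2
Feb 10 16:00 end Tariq → 1
Feb 10 19:00 end Sana → 0
Feb 11 07:00 start Lucia → 1
Feb 11 07:30 start Mei → 2
Feb 11 07:45 start Marcus → 3
Feb 11 14:15 end Lucia → 2
Feb 11 15:30 end Mei → 1
Feb 11 15:45 end Marcus → 0
Peak is 3, at Feb 11 07:45 (Lucia, Marcus, Mei).

3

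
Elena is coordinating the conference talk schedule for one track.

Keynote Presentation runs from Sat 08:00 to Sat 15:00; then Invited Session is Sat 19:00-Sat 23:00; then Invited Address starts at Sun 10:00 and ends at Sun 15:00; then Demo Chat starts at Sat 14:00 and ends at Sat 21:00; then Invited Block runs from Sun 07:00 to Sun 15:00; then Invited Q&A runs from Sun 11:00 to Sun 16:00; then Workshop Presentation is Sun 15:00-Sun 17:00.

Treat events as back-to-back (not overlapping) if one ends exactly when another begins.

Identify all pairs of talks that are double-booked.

Demo Chat & Invited Session, Demo Chat & Keynote Presentation, Invited Address & Invited Block, Invited Address & Invited Q&A, Invited Block & Invited Q&A, Invited Q&A & Workshop Presentation

Two intervals overlap when each starts before the other ends.
Sorted by start: Keynote Presentation, Demo Chat, Invited Session, Invited Block, Invited Address, Invited Q&A, Workshop Presentation.
Demo Chat starts before Keynote Presentation ends → Keynote Presentation and Demo Chat overlap.
Invited Session starts after Keynote Presentation ends, so Keynote Presentation has no further overlaps.
Invited Session starts before Demo Chat ends → Demo Chat and Invited Session overlap.
Invited Block starts after Demo Chat ends, so Demo Chat has no further overlaps.
Invited Block starts after Invited Session ends, so Invited Session has no further overlaps.
Invited Address starts before Invited Block ends → Invited Block and Invited Address overlap.
Invited Q&A starts before Invited Block ends → Invited Block and Invited Q&A overlap.
Workshop Presentation starts exactly when Invited Block ends (back-to-back, no overlap).
Invited Q&A starts before Invited Address ends → Invited Address and Invited Q&A overlap.
Workshop Presentation starts exactly when Invited Address ends (back-to-back, no overlap).
Workshop Presentation starts before Invited Q&A ends → Invited Q&A and Workshop Presentation overlap.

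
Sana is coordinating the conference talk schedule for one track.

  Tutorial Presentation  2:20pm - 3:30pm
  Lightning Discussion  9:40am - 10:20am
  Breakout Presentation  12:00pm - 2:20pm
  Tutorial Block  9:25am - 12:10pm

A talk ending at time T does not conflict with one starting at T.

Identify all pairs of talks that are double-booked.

Breakout Presentation & Tutorial Block, Lightning Discussion & Tutorial Block

Check each pair: they overlap iff neither finishes before the other starts.
Sorted by start: Tutorial Block, Lightning Discussion, Breakout Presentation, Tutorial Presentation.
Lightning Discussion starts before Tutorial Block ends → Tutorial Block and Lightning Discussion overlap.
Breakout Presentation starts before Tutorial Block ends → Tutorial Block and Breakout Presentation overlap.
Tutorial Presentation starts after Tutorial Block ends.
Breakout Presentation starts after Lightning Discussion ends, so Lightning Discussion has no further overlaps.
Tutorial Presentation starts exactly when Breakout Presentation ends (back-to-back, no overlap).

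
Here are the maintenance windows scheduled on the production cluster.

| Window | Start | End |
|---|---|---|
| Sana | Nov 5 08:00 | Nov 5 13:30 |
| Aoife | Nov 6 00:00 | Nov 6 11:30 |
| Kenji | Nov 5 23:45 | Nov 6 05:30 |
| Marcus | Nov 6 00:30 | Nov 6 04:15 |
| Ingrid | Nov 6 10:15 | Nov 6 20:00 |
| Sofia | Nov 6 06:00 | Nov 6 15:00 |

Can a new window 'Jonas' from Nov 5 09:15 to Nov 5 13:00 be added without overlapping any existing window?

No — it overlaps Sana

Sana: starts Nov 5 08:00 before Jonas ends Nov 5 13:00, and ends Nov 5 13:30 after Jonas starts Nov 5 09:15 → overlap.
Kenji: starts Nov 5 23:45 at or after Jonas ends Nov 5 13:00 → clear.
Aoife: starts Nov 6 00:00 at or after Jonas ends Nov 5 13:00 → clear.
Marcus: starts Nov 6 00:30 at or after Jonas ends Nov 5 13:00 → clear.
Sofia: starts Nov 6 06:00 at or after Jonas ends Nov 5 13:00 → clear.
Ingrid: starts Nov 6 10:15 at or after Jonas ends Nov 5 13:00 → clear.
Jonas overlaps Sana.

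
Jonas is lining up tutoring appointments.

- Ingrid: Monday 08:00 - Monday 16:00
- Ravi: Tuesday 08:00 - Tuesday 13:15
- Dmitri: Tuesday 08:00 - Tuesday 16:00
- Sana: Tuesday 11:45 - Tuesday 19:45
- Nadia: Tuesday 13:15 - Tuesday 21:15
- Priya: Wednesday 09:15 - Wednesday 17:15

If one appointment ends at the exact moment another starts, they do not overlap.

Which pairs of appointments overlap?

Sorted by start: Ingrid, Ravi, Dmitri, Sana, Nadia, Priya.
Ravi starts after Ingrid ends; Ingrid is clear from here.
Dmitri starts before Ravi ends → Ravi and Dmitri overlap.
Sana starts before Ravi ends → Ravi and Sana overlap.
Nadia starts exactly when Ravi ends (back-to-back, no overlap); Ravi is clear from here.
Sana starts before Dmitri ends → Dmitri and Sana overlap.
Nadia starts before Dmitri ends → Dmitri and Nadia overlap.
Priya starts after Dmitri ends.
Nadia starts before Sana ends → Sana and Nadia overlap.
Priya starts after Sana ends.
Priya starts after Nadia ends.

Dmitri & Nadia, Dmitri & Ravi, Dmitri & Sana, Nadia & Sana, Ravi & Sana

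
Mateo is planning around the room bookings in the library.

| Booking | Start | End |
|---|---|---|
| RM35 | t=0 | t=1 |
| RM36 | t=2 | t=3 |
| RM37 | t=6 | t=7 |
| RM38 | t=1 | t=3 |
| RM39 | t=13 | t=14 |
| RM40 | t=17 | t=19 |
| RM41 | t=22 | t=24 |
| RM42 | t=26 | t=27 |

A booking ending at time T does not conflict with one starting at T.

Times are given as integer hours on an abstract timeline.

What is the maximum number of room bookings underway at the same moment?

Sort all start/end points and keep a running count:
t=0 start RM35 → 1
t=1 end RM35 → 0
t=1 start RM38 → 1
t=2 start RM36 → 2
t=3 end RM36 → 1
t=3 end RM38 → 0
t=6 start RM37 → 1
t=7 end RM37 → 0
t=13 start RM39 → 1
t=14 end RM39 → 0
t=17 start RM40 → 1
t=19 end RM40 → 0
t=22 start RM41 → 1
t=24 end RM41 → 0
t=26 start RM42 → 1
t=27 end RM42 → 0
Peak is 2, at t=2 (RM36, RM38).

2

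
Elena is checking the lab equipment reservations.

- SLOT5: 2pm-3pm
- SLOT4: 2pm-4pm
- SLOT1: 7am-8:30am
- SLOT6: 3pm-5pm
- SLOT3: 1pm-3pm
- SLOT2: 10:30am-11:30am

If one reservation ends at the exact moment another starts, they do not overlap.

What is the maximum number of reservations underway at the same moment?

Sort all start/end points and keep a running count:
7am start SLOT1 → 1
8:30am end SLOT1 → 0
10:30am start SLOT2 → 1
11:30am end SLOT2 → 0
1pm start SLOT3 → 1
2pm start SLOT4 → 2
2pm start SLOT5 → 3
3pm end SLOT3 → 2
3pm end SLOT5 → 1
3pm start SLOT6 → 2
4pm end SLOT4 → 1
5pm end SLOT6 → 0
Peak is 3, at 2pm (SLOT3, SLOT4, SLOT5).

3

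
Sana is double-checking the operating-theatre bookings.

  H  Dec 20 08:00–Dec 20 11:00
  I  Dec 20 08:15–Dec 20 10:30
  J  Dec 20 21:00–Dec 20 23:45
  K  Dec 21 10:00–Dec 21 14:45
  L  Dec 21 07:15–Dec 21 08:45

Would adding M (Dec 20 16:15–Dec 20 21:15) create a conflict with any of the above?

H: ends Dec 20 11:00 at or before M starts Dec 20 16:15 → clear.
I: ends Dec 20 10:30 at or before M starts Dec 20 16:15 → clear.
J: starts Dec 20 21:00 before M ends Dec 20 21:15, and ends Dec 20 23:45 after M starts Dec 20 16:15 → overlap.
L: starts Dec 21 07:15 at or after M ends Dec 20 21:15 → clear.
K: starts Dec 21 10:00 at or after M ends Dec 20 21:15 → clear.
M overlaps J.

Yes — it overlaps J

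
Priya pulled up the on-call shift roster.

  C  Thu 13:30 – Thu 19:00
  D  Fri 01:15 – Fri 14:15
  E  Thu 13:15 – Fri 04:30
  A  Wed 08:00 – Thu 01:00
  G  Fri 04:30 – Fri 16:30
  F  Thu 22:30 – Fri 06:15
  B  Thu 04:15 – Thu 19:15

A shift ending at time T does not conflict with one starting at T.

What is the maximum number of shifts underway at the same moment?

Sort all start/end points and keep a running count:
Wed 08:00 start A → 1
Thu 01:00 end A → 0
Thu 04:15 start B → 1
Thu 13:15 start E → 2
Thu 13:30 start C → 3
Thu 19:00 end C → 2
Thu 19:15 end B → 1
Thu 22:30 start F → 2
Fri 01:15 start D → 3
Fri 04:30 end E → 2
Fri 04:30 start G → 3
Fri 06:15 end F → 2
Fri 14:15 end D → 1
Fri 16:30 end G → 0
Peak is 3, at Thu 13:30 (B, C, E).

3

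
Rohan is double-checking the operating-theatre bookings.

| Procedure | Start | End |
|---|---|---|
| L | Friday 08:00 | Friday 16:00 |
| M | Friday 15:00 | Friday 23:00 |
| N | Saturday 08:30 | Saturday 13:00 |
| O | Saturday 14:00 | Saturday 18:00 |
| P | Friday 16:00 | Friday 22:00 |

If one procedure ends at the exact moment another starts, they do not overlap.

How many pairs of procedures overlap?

2

Check each pair: they overlap iff neither finishes before the other starts.
Sorted by start: L, M, P, N, O.
M starts before L ends → L and M overlap.
P starts exactly when L ends (back-to-back, no overlap), so nothing later overlaps L either.
P starts before M ends → M and P overlap.
N starts after M ends, so nothing later overlaps M either.
N starts after P ends, so nothing later overlaps P either.
O starts after N ends.
Overlapping pairs: L & M, M & P — 2 in total.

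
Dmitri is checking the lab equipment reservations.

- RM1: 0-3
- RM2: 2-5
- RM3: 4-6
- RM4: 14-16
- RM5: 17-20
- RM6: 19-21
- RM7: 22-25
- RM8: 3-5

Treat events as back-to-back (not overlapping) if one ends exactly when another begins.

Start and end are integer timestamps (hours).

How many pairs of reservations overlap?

Sorted by start: RM1, RM2, RM8, RM3, RM4, RM5, RM6, RM7.
RM2 starts before RM1 ends → RM1 and RM2 overlap.
RM8 starts exactly when RM1 ends (back-to-back, no overlap), so RM1 has no further overlaps.
RM8 starts before RM2 ends → RM2 and RM8 overlap.
RM3 starts before RM2 ends → RM2 and RM3 overlap.
RM4 starts after RM2 ends, so RM2 has no further overlaps.
RM3 starts before RM8 ends → RM8 and RM3 overlap.
RM4 starts after RM8 ends, so RM8 has no further overlaps.
RM4 starts after RM3 ends, so RM3 has no further overlaps.
RM5 starts after RM4 ends, so RM4 has no further overlaps.
RM6 starts before RM5 ends → RM5 and RM6 overlap.
RM7 starts after RM5 ends.
RM7 starts after RM6 ends.
Overlapping pairs: RM1 & RM2, RM2 & RM3, RM2 & RM8, RM3 & RM8, RM5 & RM6 — 5 in total.

5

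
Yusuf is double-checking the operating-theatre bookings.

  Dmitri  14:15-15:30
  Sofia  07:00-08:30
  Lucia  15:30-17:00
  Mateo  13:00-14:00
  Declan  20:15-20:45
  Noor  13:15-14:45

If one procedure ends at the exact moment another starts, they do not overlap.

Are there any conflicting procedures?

Yes

Sorted by start: Sofia, Mateo, Noor, Dmitri, Lucia, Declan.
Mateo starts after Sofia ends, so nothing later overlaps Sofia either.
Noor starts before Mateo ends → Mateo and Noor overlap.
That's a conflict, so the schedule is not conflict-free.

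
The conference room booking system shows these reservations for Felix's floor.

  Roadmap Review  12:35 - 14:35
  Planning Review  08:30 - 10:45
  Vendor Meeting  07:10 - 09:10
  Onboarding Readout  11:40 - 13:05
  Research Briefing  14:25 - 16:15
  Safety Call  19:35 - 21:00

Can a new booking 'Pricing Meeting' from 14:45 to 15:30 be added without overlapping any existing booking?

No — it overlaps Research Briefing

Vendor Meeting: ends 09:10 at or before Pricing Meeting starts 14:45 → clear.
Planning Review: ends 10:45 at or before Pricing Meeting starts 14:45 → clear.
Onboarding Readout: ends 13:05 at or before Pricing Meeting starts 14:45 → clear.
Roadmap Review: ends 14:35 at or before Pricing Meeting starts 14:45 → clear.
Research Briefing: starts 14:25 before Pricing Meeting ends 15:30, and ends 16:15 after Pricing Meeting starts 14:45 → overlap.
Safety Call: starts 19:35 at or after Pricing Meeting ends 15:30 → clear.
Pricing Meeting overlaps Research Briefing.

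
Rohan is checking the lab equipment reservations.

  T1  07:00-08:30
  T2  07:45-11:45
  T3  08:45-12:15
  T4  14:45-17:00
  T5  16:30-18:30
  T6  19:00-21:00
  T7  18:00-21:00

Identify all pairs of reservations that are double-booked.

T1 & T2, T2 & T3, T4 & T5, T5 & T7, T6 & T7

Check each pair: they overlap iff neither finishes before the other starts.
Sorted by start: T1, T2, T3, T4, T5, T7, T6.
T2 starts before T1 ends → T1 and T2 overlap.
T3 starts after T1 ends, so nothing later overlaps T1 either.
T3 starts before T2 ends → T2 and T3 overlap.
T4 starts after T2 ends, so nothing later overlaps T2 either.
T4 starts after T3 ends, so nothing later overlaps T3 either.
T5 starts before T4 ends → T4 and T5 overlap.
T7 starts after T4 ends, so nothing later overlaps T4 either.
T7 starts before T5 ends → T5 and T7 overlap.
T6 starts after T5 ends.
T6 starts before T7 ends → T7 and T6 overlap.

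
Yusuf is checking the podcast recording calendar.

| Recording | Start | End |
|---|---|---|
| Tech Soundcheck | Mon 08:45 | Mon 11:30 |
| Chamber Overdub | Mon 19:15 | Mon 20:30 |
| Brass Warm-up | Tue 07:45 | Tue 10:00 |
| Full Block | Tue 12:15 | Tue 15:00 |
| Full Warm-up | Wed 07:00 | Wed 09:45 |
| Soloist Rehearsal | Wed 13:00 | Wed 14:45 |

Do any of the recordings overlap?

Sorted by start: Tech Soundcheck, Chamber Overdub, Brass Warm-up, Full Block, Full Warm-up, Soloist Rehearsal.
Chamber Overdub starts after Tech Soundcheck ends — done with Tech Soundcheck.
Brass Warm-up starts after Chamber Overdub ends — done with Chamber Overdub.
Full Block starts after Brass Warm-up ends — done with Brass Warm-up.
Full Warm-up starts after Full Block ends — done with Full Block.
Soloist Rehearsal starts after Full Warm-up ends.
Every pair is clear; the schedule has no overlaps.

No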